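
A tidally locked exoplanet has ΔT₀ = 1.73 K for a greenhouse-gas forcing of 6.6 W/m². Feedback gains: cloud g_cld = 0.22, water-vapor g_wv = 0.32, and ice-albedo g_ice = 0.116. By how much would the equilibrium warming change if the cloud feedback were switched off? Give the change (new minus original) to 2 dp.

-1.96 K

Original: g = 0.656, ΔT = 1.73/(1−0.656) = 5.0291 K.
Without cloud: g' = 0.436, ΔT' = 1.73/(1−0.436) = 3.0674 K.
Change = 3.0674 − 5.0291 = -1.96 K.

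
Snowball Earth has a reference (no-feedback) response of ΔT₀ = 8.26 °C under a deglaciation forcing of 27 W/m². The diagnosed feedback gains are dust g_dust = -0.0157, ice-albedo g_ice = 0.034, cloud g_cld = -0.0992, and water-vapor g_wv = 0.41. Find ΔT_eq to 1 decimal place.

12.3 °C

Total gain g = -0.0157 + 0.034 − 0.0992 + 0.41 = 0.3291.
Amplification A = 1/(1 − 0.3291) = 1.491.
ΔT = 8.26 × 1.491 = 12.3 °C.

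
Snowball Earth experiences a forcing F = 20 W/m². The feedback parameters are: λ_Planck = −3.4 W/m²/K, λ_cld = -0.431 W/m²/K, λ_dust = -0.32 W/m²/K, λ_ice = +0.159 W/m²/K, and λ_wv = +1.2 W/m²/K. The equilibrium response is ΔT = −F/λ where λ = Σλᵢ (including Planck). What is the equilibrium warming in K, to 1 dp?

7.2 K

Net feedback parameter λ = (−3.4) + (-0.431) + (-0.32) + (+0.159) + (+1.2) = -2.792 W/m²/K.
ΔT = −F/λ = −20/(-2.792) = 7.2 K.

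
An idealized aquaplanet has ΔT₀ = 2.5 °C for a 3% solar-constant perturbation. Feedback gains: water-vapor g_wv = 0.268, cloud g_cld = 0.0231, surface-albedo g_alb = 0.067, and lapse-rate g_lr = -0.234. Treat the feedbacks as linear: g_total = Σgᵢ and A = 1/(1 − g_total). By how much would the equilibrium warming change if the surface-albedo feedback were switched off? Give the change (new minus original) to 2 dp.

Original: g = 0.1241, ΔT = 2.5/(1−0.1241) = 2.8542 °C.
Without surface-albedo: g' = 0.0571, ΔT' = 2.5/(1−0.0571) = 2.6514 °C.
Change = 2.6514 − 2.8542 = -0.20 °C.

-0.20 °C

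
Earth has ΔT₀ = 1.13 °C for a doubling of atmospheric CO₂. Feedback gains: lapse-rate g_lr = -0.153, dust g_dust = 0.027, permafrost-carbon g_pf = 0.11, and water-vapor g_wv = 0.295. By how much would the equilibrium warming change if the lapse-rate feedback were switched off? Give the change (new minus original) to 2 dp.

0.42 °C

Original: g = 0.279, ΔT = 1.13/(1−0.279) = 1.5673 °C.
Without lapse-rate: g' = 0.432, ΔT' = 1.13/(1−0.432) = 1.9894 °C.
Change = 1.9894 − 1.5673 = 0.42 °C.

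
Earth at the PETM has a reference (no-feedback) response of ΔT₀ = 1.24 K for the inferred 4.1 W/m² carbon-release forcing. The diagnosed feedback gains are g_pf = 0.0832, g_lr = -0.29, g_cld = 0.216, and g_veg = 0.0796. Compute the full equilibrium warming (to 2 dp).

Total gain g = 0.0832 − 0.29 + 0.216 + 0.0796 = 0.0888.
Amplification A = 1/(1 − 0.0888) = 1.097.
ΔT = 1.24 × 1.097 = 1.36 K.

1.36 K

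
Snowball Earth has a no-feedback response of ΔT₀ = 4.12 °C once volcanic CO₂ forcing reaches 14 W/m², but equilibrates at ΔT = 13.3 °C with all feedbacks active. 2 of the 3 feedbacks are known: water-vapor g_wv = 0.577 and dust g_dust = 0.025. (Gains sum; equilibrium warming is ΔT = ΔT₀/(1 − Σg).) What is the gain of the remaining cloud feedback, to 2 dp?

0.09

Amplification A = ΔT/ΔT₀ = 13.3/4.12 = 3.228.
Total gain g = 1 − 1/A = 1 − 1/3.228 = 0.6902.
Known gains sum to 0.577 + 0.025 = 0.602.
g_cld = 0.6902 − 0.602 = 0.09.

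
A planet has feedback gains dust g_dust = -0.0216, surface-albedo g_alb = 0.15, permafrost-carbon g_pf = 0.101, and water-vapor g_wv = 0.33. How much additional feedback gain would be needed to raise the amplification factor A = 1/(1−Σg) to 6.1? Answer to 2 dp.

Current total gain = 0.5594.
Target gain for A = 6.1: g* = 1 − 1/6.1 = 0.8361.
Additional gain needed = 0.8361 − 0.5594 = 0.28.

0.28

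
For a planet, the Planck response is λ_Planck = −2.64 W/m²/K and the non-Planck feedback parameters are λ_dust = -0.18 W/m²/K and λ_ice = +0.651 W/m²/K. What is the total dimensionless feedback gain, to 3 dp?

Convert to gains: g_dust = -0.18/2.64 = -0.06818; g_ice = 0.651/2.64 = 0.2466.
Total gain g = 0.17842.

0.178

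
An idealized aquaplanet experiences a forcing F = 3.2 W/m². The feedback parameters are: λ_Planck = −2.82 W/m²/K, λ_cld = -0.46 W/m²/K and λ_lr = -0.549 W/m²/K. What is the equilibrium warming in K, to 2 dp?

Net feedback parameter λ = (−2.82) + (-0.46) + (-0.549) = -3.829 W/m²/K.
ΔT = −F/λ = −3.2/(-3.829) = 0.84 K.

0.84 K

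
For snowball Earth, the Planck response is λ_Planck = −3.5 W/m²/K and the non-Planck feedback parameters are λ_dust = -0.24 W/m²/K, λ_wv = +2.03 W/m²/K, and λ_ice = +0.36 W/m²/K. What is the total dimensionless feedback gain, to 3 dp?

0.614

Convert to gains: g_dust = -0.24/3.5 = -0.06857; g_wv = 2.03/3.5 = 0.58; g_ice = 0.36/3.5 = 0.1029.
Total gain g = 0.61433.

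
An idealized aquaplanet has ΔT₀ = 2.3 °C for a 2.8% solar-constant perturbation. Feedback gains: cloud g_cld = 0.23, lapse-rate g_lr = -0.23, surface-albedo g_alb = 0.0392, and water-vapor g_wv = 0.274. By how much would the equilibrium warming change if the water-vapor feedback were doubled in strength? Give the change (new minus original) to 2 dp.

Original: g = 0.3132, ΔT = 2.3/(1−0.3132) = 3.3489 °C.
With doubled water-vapor: g' = 0.5872, ΔT' = 2.3/(1−0.5872) = 5.5717 °C.
Change = 5.5717 − 3.3489 = 2.22 °C.

2.22 °C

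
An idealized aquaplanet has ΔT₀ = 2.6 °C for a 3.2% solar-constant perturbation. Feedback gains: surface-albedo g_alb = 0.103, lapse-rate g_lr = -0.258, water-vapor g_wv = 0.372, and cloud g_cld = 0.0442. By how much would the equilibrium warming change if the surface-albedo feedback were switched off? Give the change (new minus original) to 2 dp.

-0.43 °C

Original: g = 0.2612, ΔT = 2.6/(1−0.2612) = 3.5192 °C.
Without surface-albedo: g' = 0.1582, ΔT' = 2.6/(1−0.1582) = 3.0886 °C.
Change = 3.0886 − 3.5192 = -0.43 °C.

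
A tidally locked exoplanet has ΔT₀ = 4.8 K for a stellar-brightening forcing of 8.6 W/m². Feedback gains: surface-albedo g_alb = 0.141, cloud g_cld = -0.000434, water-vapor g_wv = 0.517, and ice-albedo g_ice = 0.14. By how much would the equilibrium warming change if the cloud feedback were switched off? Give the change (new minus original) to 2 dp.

0.05 K

Original: g = 0.797566, ΔT = 4.8/(1−0.797566) = 23.7114 K.
Without cloud: g' = 0.798, ΔT' = 4.8/(1−0.798) = 23.7624 K.
Change = 23.7624 − 23.7114 = 0.05 K.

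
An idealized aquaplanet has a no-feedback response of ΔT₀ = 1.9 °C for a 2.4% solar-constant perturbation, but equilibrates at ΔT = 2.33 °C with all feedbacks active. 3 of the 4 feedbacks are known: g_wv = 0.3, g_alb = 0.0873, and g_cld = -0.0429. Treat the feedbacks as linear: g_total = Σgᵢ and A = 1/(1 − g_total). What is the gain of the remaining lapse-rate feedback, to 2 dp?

-0.16

Amplification A = ΔT/ΔT₀ = 2.33/1.9 = 1.226.
Total gain g = 1 − 1/A = 1 − 1/1.226 = 0.1843.
Known gains sum to 0.3 + 0.0873 − 0.0429 = 0.3444.
g_lr = 0.1843 − 0.3444 = -0.16.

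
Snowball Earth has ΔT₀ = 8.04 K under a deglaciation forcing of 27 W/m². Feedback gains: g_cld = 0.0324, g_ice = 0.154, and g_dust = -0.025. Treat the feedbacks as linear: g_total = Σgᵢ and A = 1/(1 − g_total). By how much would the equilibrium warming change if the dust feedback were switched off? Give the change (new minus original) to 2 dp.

0.29 K

Original: g = 0.1614, ΔT = 8.04/(1−0.1614) = 9.5874 K.
Without dust: g' = 0.1864, ΔT' = 8.04/(1−0.1864) = 9.8820 K.
Change = 9.8820 − 9.5874 = 0.29 K.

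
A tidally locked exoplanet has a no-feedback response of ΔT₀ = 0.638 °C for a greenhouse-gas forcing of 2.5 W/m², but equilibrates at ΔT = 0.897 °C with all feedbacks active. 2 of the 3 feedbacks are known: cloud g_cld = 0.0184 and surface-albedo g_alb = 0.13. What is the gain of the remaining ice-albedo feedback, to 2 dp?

0.14

Amplification A = ΔT/ΔT₀ = 0.897/0.638 = 1.406.
Total gain g = 1 − 1/A = 1 − 1/1.406 = 0.2888.
Known gains sum to 0.0184 + 0.13 = 0.1484.
g_ice = 0.2888 − 0.1484 = 0.14.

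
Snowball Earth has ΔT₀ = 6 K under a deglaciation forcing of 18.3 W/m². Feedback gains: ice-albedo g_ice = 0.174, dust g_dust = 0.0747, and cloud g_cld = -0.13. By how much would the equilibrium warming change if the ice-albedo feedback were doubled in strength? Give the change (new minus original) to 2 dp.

Original: g = 0.1187, ΔT = 6/(1−0.1187) = 6.8081 K.
With doubled ice-albedo: g' = 0.2927, ΔT' = 6/(1−0.2927) = 8.4830 K.
Change = 8.4830 − 6.8081 = 1.67 K.

1.67 K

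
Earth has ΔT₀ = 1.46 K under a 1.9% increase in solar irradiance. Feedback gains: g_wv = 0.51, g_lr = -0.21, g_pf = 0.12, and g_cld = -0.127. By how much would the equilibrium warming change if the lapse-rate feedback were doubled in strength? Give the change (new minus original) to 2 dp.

-0.47 K

Original: g = 0.293, ΔT = 1.46/(1−0.293) = 2.0651 K.
With doubled lapse-rate: g' = 0.083, ΔT' = 1.46/(1−0.083) = 1.5921 K.
Change = 1.5921 − 2.0651 = -0.47 K.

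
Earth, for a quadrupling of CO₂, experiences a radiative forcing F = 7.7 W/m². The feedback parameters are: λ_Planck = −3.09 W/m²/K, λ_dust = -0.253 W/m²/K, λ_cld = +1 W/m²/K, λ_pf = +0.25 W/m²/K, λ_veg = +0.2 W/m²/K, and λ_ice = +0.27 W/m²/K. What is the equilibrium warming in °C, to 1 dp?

4.7 °C

Net feedback parameter λ = (−3.09) + (-0.253) + (+1) + (+0.25) + (+0.2) + (+0.27) = -1.623 W/m²/K.
ΔT = −F/λ = −7.7/(-1.623) = 4.7 °C.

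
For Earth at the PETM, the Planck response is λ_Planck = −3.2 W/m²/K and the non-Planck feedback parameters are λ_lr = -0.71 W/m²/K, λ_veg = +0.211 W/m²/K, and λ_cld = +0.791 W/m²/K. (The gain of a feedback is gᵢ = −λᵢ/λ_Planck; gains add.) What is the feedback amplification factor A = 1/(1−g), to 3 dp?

1.100

Convert to gains: g_lr = -0.71/3.2 = -0.2219; g_veg = 0.211/3.2 = 0.06594; g_cld = 0.791/3.2 = 0.2472.
Total gain g = 0.09124.
A = 1/(1 − 0.09124) = 1.100.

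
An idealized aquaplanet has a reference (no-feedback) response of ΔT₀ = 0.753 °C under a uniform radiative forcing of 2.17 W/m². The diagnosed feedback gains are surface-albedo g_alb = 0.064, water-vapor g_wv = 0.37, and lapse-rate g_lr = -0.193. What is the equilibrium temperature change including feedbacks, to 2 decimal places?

Total gain g = 0.064 + 0.37 − 0.193 = 0.241.
Amplification A = 1/(1 − 0.241) = 1.318.
ΔT = 0.753 × 1.318 = 0.99 °C.

0.99 °C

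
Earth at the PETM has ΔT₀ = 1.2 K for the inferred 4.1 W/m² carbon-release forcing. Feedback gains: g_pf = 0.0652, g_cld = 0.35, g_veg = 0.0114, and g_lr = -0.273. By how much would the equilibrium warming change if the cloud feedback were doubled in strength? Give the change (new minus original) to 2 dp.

1.00 K

Original: g = 0.1536, ΔT = 1.2/(1−0.1536) = 1.4178 K.
With doubled cloud: g' = 0.5036, ΔT' = 1.2/(1−0.5036) = 2.4174 K.
Change = 2.4174 − 1.4178 = 1.00 K.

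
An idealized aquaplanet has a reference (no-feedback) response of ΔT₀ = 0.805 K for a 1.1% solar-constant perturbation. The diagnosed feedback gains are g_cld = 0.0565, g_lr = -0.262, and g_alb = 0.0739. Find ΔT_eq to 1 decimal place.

Total gain g = 0.0565 − 0.262 + 0.0739 = -0.1316.
Amplification A = 1/(1 + 0.1316) = 0.8837.
ΔT = 0.805 × 0.8837 = 0.7 K.

0.7 K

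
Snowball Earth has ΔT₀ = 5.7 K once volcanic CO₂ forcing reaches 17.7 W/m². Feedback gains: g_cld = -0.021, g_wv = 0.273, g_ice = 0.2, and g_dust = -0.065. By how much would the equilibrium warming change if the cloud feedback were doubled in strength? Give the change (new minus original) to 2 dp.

-0.31 K

Original: g = 0.387, ΔT = 5.7/(1−0.387) = 9.2985 K.
With doubled cloud: g' = 0.366, ΔT' = 5.7/(1−0.366) = 8.9905 K.
Change = 8.9905 − 9.2985 = -0.31 K.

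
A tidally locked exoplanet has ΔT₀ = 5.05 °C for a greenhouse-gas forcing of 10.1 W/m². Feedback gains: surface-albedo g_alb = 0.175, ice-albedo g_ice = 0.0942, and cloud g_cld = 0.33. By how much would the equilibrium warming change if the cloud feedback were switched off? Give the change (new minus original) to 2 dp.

Original: g = 0.5992, ΔT = 5.05/(1−0.5992) = 12.5998 °C.
Without cloud: g' = 0.2692, ΔT' = 5.05/(1−0.2692) = 6.9102 °C.
Change = 6.9102 − 12.5998 = -5.69 °C.

-5.69 °C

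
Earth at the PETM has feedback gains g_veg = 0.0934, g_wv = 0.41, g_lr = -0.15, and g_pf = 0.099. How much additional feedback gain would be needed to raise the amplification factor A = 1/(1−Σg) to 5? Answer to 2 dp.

Current total gain = 0.4524.
Target gain for A = 5: g* = 1 − 1/5 = 0.8.
Additional gain needed = 0.8 − 0.4524 = 0.35.

0.35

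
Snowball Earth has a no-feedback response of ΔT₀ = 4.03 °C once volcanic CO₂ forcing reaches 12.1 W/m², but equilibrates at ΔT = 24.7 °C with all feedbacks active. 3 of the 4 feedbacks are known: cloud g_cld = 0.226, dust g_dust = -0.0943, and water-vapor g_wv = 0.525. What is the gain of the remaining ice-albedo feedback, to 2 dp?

0.18

Amplification A = ΔT/ΔT₀ = 24.7/4.03 = 6.129.
Total gain g = 1 − 1/A = 1 − 1/6.129 = 0.8368.
Known gains sum to 0.226 − 0.0943 + 0.525 = 0.6567.
g_ice = 0.8368 − 0.6567 = 0.18.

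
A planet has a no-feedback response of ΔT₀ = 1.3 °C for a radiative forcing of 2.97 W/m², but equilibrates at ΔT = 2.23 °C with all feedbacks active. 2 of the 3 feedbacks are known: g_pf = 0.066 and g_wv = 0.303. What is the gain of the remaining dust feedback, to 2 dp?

Amplification A = ΔT/ΔT₀ = 2.23/1.3 = 1.715.
Total gain g = 1 − 1/A = 1 − 1/1.715 = 0.4169.
Known gains sum to 0.066 + 0.303 = 0.369.
g_dust = 0.4169 − 0.369 = 0.05.

0.05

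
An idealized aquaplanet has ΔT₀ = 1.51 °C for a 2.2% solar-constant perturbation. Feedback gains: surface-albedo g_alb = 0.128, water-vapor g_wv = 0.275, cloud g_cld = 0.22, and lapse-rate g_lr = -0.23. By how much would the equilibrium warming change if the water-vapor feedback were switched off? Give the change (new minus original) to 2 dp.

Original: g = 0.393, ΔT = 1.51/(1−0.393) = 2.4876 °C.
Without water-vapor: g' = 0.118, ΔT' = 1.51/(1−0.118) = 1.7120 °C.
Change = 1.7120 − 2.4876 = -0.78 °C.

-0.78 °C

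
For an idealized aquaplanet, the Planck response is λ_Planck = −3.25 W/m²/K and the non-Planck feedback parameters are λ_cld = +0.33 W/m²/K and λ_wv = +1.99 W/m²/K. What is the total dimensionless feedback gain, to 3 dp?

0.714

Convert to gains: g_cld = 0.33/3.25 = 0.1015; g_wv = 1.99/3.25 = 0.6123.
Total gain g = 0.7138.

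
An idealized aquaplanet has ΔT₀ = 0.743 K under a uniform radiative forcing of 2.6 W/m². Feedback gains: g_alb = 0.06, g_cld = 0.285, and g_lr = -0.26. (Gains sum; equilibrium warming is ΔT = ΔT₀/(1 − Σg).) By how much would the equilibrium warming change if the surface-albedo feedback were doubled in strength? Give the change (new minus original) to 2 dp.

Original: g = 0.085, ΔT = 0.743/(1−0.085) = 0.8120 K.
With doubled surface-albedo: g' = 0.145, ΔT' = 0.743/(1−0.145) = 0.8690 K.
Change = 0.8690 − 0.8120 = 0.06 K.

0.06 K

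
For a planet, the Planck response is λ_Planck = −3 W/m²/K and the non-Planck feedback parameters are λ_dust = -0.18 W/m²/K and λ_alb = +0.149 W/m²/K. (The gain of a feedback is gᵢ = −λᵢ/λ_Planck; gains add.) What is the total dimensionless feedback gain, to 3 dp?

-0.010

Convert to gains: g_dust = -0.18/3 = -0.06; g_alb = 0.149/3 = 0.04967.
Total gain g = -0.01033.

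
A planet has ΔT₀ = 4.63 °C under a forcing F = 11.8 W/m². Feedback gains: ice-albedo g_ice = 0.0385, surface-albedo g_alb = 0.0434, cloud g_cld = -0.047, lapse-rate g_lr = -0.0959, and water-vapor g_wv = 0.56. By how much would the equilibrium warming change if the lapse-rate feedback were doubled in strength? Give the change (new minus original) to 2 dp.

Original: g = 0.499, ΔT = 4.63/(1−0.499) = 9.2415 °C.
With doubled lapse-rate: g' = 0.4031, ΔT' = 4.63/(1−0.4031) = 7.7567 °C.
Change = 7.7567 − 9.2415 = -1.48 °C.

-1.48 °C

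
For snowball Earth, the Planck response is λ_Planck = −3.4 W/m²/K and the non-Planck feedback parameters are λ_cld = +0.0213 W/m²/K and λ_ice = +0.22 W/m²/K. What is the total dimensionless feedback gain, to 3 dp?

0.071

Convert to gains: g_cld = 0.0213/3.4 = 0.006265; g_ice = 0.22/3.4 = 0.06471.
Total gain g = 0.070975.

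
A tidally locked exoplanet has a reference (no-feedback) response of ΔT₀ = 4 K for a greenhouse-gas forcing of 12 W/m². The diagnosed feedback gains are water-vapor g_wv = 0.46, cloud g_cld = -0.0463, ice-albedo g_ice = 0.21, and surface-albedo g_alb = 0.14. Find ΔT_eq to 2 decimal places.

Total gain g = 0.46 − 0.0463 + 0.21 + 0.14 = 0.7637.
Amplification A = 1/(1 − 0.7637) = 4.232.
ΔT = 4 × 4.232 = 16.93 K.

16.93 K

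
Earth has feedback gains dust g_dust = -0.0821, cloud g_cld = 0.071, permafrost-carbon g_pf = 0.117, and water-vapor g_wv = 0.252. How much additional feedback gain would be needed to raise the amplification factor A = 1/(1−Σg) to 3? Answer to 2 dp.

Current total gain = 0.3579.
Target gain for A = 3: g* = 1 − 1/3 = 0.6667.
Additional gain needed = 0.6667 − 0.3579 = 0.31.

0.31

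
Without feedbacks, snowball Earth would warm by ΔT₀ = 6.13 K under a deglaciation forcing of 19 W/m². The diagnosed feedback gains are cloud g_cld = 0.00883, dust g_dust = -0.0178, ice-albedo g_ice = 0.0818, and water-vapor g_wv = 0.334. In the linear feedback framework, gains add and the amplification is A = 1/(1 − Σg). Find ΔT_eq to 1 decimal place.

10.3 K

Total gain g = 0.00883 − 0.0178 + 0.0818 + 0.334 = 0.40683.
Amplification A = 1/(1 − 0.40683) = 1.686.
ΔT = 6.13 × 1.686 = 10.3 K.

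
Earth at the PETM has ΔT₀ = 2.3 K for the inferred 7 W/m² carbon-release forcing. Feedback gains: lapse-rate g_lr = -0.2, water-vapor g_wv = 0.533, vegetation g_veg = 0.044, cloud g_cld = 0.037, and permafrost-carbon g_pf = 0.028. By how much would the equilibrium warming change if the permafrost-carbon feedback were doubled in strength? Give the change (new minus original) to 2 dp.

Original: g = 0.442, ΔT = 2.3/(1−0.442) = 4.1219 K.
With doubled permafrost-carbon: g' = 0.47, ΔT' = 2.3/(1−0.47) = 4.3396 K.
Change = 4.3396 − 4.1219 = 0.22 K.

0.22 K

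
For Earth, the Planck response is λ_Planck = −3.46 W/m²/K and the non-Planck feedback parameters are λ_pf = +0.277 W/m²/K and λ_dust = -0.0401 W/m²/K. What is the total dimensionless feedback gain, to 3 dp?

0.068

Convert to gains: g_pf = 0.277/3.46 = 0.08006; g_dust = -0.0401/3.46 = -0.01159.
Total gain g = 0.06847.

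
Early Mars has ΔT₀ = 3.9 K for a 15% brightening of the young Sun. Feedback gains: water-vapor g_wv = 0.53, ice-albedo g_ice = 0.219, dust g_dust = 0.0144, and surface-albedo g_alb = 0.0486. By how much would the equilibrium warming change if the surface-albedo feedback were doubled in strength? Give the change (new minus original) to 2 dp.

Original: g = 0.812, ΔT = 3.9/(1−0.812) = 20.7447 K.
With doubled surface-albedo: g' = 0.8606, ΔT' = 3.9/(1−0.8606) = 27.9770 K.
Change = 27.9770 − 20.7447 = 7.23 K.

7.23 K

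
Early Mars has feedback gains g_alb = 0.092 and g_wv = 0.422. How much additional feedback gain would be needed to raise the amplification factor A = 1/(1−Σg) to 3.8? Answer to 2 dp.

0.22

Current total gain = 0.514.
Target gain for A = 3.8: g* = 1 − 1/3.8 = 0.7368.
Additional gain needed = 0.7368 − 0.514 = 0.22.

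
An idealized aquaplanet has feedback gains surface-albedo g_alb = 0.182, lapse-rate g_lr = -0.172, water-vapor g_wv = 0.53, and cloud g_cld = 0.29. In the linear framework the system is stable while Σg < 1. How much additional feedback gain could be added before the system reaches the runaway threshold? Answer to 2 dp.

Current total gain = 0.182 − 0.172 + 0.53 + 0.29 = 0.83.
Margin to runaway = 1 − 0.83 = 0.17.

0.17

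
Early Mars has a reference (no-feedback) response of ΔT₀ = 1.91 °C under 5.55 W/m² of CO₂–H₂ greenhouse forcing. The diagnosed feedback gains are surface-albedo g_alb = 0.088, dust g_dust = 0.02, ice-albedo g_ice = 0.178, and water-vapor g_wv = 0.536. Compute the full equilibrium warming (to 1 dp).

Total gain g = 0.088 + 0.02 + 0.178 + 0.536 = 0.822.
Amplification A = 1/(1 − 0.822) = 5.618.
ΔT = 1.91 × 5.618 = 10.7 °C.

10.7 °C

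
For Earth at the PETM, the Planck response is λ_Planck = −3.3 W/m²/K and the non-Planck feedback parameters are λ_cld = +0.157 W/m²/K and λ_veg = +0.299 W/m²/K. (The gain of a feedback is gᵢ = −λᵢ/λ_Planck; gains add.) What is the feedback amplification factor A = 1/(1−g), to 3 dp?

1.160

Convert to gains: g_cld = 0.157/3.3 = 0.04758; g_veg = 0.299/3.3 = 0.09061.
Total gain g = 0.13819.
A = 1/(1 − 0.13819) = 1.160.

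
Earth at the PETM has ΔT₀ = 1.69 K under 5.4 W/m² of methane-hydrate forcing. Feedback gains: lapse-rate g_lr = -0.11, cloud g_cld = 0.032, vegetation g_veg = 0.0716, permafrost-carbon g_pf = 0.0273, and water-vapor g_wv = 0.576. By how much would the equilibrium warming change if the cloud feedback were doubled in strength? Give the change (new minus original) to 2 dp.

Original: g = 0.5969, ΔT = 1.69/(1−0.5969) = 4.1925 K.
With doubled cloud: g' = 0.6289, ΔT' = 1.69/(1−0.6289) = 4.5540 K.
Change = 4.5540 − 4.1925 = 0.36 K.

0.36 K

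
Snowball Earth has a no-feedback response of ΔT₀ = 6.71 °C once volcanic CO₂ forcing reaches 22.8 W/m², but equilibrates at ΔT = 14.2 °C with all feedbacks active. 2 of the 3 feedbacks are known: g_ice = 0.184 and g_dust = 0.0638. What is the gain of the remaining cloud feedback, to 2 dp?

0.28

Amplification A = ΔT/ΔT₀ = 14.2/6.71 = 2.116.
Total gain g = 1 − 1/A = 1 − 1/2.116 = 0.5274.
Known gains sum to 0.184 + 0.0638 = 0.2478.
g_cld = 0.5274 − 0.2478 = 0.28.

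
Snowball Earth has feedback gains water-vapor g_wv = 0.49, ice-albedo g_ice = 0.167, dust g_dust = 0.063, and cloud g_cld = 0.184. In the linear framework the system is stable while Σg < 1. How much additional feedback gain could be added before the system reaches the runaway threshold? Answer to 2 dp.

Current total gain = 0.49 + 0.167 + 0.063 + 0.184 = 0.904.
Margin to runaway = 1 − 0.904 = 0.10.

0.10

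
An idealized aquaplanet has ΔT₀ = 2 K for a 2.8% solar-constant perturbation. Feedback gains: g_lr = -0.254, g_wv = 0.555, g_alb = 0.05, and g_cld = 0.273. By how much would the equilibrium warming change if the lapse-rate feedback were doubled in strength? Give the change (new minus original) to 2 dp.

-2.14 K

Original: g = 0.624, ΔT = 2/(1−0.624) = 5.3191 K.
With doubled lapse-rate: g' = 0.37, ΔT' = 2/(1−0.37) = 3.1746 K.
Change = 3.1746 − 5.3191 = -2.14 K.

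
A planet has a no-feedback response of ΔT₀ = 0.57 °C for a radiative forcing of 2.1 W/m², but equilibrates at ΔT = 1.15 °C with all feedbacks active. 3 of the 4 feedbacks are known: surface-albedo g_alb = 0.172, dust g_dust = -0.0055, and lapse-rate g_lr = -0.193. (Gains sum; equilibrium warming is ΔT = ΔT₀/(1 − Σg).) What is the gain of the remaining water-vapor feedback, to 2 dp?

Amplification A = ΔT/ΔT₀ = 1.15/0.57 = 2.018.
Total gain g = 1 − 1/A = 1 − 1/2.018 = 0.5045.
Known gains sum to 0.172 − 0.0055 − 0.193 = -0.0265.
g_wv = 0.5045 + 0.0265 = 0.53.

0.53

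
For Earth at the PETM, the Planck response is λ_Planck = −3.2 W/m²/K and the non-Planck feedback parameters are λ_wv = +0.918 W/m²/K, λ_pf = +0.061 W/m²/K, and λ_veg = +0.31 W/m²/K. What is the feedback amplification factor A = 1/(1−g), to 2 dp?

Convert to gains: g_wv = 0.918/3.2 = 0.2869; g_pf = 0.061/3.2 = 0.01906; g_veg = 0.31/3.2 = 0.09687.
Total gain g = 0.40283.
A = 1/(1 − 0.40283) = 1.67.

1.67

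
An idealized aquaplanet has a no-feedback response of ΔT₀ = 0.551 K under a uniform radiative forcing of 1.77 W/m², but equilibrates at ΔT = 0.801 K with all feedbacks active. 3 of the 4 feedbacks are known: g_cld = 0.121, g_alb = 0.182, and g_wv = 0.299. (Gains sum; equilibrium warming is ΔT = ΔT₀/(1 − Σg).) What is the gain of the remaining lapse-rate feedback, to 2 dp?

Amplification A = ΔT/ΔT₀ = 0.801/0.551 = 1.454.
Total gain g = 1 − 1/A = 1 − 1/1.454 = 0.3122.
Known gains sum to 0.121 + 0.182 + 0.299 = 0.602.
g_lr = 0.3122 − 0.602 = -0.29.

-0.29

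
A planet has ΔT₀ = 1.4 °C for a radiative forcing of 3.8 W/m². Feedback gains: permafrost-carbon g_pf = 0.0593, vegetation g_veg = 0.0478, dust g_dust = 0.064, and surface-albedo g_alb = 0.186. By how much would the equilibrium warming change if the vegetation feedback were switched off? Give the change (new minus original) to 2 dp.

Original: g = 0.3571, ΔT = 1.4/(1−0.3571) = 2.1776 °C.
Without vegetation: g' = 0.3093, ΔT' = 1.4/(1−0.3093) = 2.0269 °C.
Change = 2.0269 − 2.1776 = -0.15 °C.

-0.15 °C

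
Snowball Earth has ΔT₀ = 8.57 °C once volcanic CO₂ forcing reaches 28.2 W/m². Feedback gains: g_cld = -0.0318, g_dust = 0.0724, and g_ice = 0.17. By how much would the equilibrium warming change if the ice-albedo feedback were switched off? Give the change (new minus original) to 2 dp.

-1.92 °C

Original: g = 0.2106, ΔT = 8.57/(1−0.2106) = 10.8563 °C.
Without ice-albedo: g' = 0.0406, ΔT' = 8.57/(1−0.0406) = 8.9327 °C.
Change = 8.9327 − 10.8563 = -1.92 °C.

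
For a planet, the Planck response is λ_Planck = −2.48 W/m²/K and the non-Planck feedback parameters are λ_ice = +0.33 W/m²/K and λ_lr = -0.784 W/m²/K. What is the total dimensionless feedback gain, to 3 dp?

Convert to gains: g_ice = 0.33/2.48 = 0.1331; g_lr = -0.784/2.48 = -0.3161.
Total gain g = -0.183.

-0.183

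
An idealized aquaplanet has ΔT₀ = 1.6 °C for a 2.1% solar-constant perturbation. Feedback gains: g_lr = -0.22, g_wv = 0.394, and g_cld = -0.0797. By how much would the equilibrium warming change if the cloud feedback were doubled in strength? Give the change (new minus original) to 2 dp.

-0.14 °C

Original: g = 0.0943, ΔT = 1.6/(1−0.0943) = 1.7666 °C.
With doubled cloud: g' = 0.0146, ΔT' = 1.6/(1−0.0146) = 1.6237 °C.
Change = 1.6237 − 1.7666 = -0.14 °C.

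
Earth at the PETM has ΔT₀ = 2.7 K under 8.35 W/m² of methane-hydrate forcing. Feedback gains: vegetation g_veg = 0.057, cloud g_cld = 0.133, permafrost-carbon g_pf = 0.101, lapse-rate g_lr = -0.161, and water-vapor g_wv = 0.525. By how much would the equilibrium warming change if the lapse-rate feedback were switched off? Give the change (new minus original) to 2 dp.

6.85 K

Original: g = 0.655, ΔT = 2.7/(1−0.655) = 7.8261 K.
Without lapse-rate: g' = 0.816, ΔT' = 2.7/(1−0.816) = 14.6739 K.
Change = 14.6739 − 7.8261 = 6.85 K.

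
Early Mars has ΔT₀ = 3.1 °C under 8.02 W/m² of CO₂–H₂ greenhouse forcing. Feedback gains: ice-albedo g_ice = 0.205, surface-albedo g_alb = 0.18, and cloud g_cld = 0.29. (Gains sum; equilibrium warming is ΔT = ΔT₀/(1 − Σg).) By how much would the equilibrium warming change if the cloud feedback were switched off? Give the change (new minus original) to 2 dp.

Original: g = 0.675, ΔT = 3.1/(1−0.675) = 9.5385 °C.
Without cloud: g' = 0.385, ΔT' = 3.1/(1−0.385) = 5.0407 °C.
Change = 5.0407 − 9.5385 = -4.50 °C.

-4.50 °C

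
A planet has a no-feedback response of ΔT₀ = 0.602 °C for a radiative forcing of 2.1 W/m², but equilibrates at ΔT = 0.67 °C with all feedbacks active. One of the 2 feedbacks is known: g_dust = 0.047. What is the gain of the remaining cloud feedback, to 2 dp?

0.05

Amplification A = ΔT/ΔT₀ = 0.67/0.602 = 1.113.
Total gain g = 1 − 1/A = 1 − 1/1.113 = 0.1015.
The known gain is 0.047.
g_cld = 0.1015 − 0.047 = 0.05.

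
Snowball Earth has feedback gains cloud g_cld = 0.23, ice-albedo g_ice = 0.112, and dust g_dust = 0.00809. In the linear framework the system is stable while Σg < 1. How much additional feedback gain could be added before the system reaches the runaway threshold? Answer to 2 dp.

0.65

Current total gain = 0.23 + 0.112 + 0.00809 = 0.35009.
Margin to runaway = 1 − 0.35009 = 0.65.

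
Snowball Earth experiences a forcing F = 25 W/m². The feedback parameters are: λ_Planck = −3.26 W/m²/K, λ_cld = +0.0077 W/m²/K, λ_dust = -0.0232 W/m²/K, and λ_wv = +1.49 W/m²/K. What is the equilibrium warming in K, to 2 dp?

Net feedback parameter λ = (−3.26) + (+0.0077) + (-0.0232) + (+1.49) = -1.7855 W/m²/K.
ΔT = −F/λ = −25/(-1.7855) = 14.00 K.

14.00 K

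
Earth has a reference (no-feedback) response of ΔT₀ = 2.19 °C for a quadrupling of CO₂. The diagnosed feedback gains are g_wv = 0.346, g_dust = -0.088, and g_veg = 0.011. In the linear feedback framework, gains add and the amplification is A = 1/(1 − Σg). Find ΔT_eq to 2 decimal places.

3.00 °C

Total gain g = 0.346 − 0.088 + 0.011 = 0.269.
Amplification A = 1/(1 − 0.269) = 1.368.
ΔT = 2.19 × 1.368 = 3.00 °C.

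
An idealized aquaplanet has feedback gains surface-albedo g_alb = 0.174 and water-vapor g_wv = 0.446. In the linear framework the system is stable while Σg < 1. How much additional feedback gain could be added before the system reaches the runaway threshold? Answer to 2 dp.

Current total gain = 0.174 + 0.446 = 0.62.
Margin to runaway = 1 − 0.62 = 0.38.

0.38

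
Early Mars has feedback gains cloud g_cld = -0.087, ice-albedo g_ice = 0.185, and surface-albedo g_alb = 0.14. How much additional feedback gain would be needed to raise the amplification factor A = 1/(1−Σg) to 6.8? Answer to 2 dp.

0.61

Current total gain = 0.238.
Target gain for A = 6.8: g* = 1 − 1/6.8 = 0.8529.
Additional gain needed = 0.8529 − 0.238 = 0.61.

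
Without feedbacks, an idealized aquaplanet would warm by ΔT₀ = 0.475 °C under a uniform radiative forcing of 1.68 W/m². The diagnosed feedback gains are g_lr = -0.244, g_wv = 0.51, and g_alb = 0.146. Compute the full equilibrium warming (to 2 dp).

0.81 °C

Total gain g = -0.244 + 0.51 + 0.146 = 0.412.
Amplification A = 1/(1 − 0.412) = 1.701.
ΔT = 0.475 × 1.701 = 0.81 °C.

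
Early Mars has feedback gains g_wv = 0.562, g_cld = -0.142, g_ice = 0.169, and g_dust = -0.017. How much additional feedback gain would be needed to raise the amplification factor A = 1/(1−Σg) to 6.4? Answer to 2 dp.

0.27

Current total gain = 0.572.
Target gain for A = 6.4: g* = 1 − 1/6.4 = 0.8438.
Additional gain needed = 0.8438 − 0.572 = 0.27.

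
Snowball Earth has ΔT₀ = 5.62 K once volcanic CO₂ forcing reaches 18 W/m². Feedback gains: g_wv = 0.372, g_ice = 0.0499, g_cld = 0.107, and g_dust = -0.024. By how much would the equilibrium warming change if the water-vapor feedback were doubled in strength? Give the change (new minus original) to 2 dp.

Original: g = 0.5049, ΔT = 5.62/(1−0.5049) = 11.3512 K.
With doubled water-vapor: g' = 0.8769, ΔT' = 5.62/(1−0.8769) = 45.6539 K.
Change = 45.6539 − 11.3512 = 34.30 K.

34.30 K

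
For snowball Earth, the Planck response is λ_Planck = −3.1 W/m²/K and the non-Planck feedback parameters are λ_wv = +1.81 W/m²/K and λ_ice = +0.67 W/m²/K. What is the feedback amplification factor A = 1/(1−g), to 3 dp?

5.000

Convert to gains: g_wv = 1.81/3.1 = 0.5839; g_ice = 0.67/3.1 = 0.2161.
Total gain g = 0.8.
A = 1/(1 − 0.8) = 5.000.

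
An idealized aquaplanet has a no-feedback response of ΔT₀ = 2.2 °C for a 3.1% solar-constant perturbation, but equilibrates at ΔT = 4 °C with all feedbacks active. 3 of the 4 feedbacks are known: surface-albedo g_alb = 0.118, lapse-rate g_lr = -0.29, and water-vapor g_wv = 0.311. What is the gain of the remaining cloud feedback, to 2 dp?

Amplification A = ΔT/ΔT₀ = 4/2.2 = 1.818.
Total gain g = 1 − 1/A = 1 − 1/1.818 = 0.4499.
Known gains sum to 0.118 − 0.29 + 0.311 = 0.139.
g_cld = 0.4499 − 0.139 = 0.31.

0.31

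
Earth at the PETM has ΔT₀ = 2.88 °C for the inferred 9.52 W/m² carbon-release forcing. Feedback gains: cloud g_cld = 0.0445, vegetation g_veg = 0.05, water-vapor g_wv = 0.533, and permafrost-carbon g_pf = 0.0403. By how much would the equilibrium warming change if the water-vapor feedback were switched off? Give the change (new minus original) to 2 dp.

-5.34 °C

Original: g = 0.6678, ΔT = 2.88/(1−0.6678) = 8.6695 °C.
Without water-vapor: g' = 0.1348, ΔT' = 2.88/(1−0.1348) = 3.3287 °C.
Change = 3.3287 − 8.6695 = -5.34 °C.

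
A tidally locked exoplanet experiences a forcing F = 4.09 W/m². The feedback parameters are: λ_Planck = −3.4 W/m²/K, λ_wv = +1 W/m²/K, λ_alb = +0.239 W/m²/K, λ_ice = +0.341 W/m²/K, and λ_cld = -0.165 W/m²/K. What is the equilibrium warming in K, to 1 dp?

Net feedback parameter λ = (−3.4) + (+1) + (+0.239) + (+0.341) + (-0.165) = -1.985 W/m²/K.
ΔT = −F/λ = −4.09/(-1.985) = 2.1 K.

2.1 K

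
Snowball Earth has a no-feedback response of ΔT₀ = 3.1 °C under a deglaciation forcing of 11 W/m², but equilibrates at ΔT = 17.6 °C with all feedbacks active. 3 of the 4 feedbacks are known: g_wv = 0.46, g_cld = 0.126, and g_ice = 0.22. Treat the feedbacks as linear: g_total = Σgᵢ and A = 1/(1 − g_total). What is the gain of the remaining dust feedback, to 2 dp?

Amplification A = ΔT/ΔT₀ = 17.6/3.1 = 5.677.
Total gain g = 1 − 1/A = 1 − 1/5.677 = 0.8239.
Known gains sum to 0.46 + 0.126 + 0.22 = 0.806.
g_dust = 0.8239 − 0.806 = 0.02.

0.02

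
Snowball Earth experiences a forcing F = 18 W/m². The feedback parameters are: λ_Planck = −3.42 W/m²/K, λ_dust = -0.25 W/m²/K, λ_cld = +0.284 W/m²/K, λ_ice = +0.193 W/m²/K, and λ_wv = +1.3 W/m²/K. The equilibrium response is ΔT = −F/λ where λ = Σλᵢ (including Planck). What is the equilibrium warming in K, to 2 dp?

Net feedback parameter λ = (−3.42) + (-0.25) + (+0.284) + (+0.193) + (+1.3) = -1.893 W/m²/K.
ΔT = −F/λ = −18/(-1.893) = 9.51 K.

9.51 K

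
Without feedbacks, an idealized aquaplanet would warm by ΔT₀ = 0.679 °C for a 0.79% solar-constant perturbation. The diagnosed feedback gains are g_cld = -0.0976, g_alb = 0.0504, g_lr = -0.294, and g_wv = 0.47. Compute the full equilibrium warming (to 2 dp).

0.78 °C

Total gain g = -0.0976 + 0.0504 − 0.294 + 0.47 = 0.1288.
Amplification A = 1/(1 − 0.1288) = 1.148.
ΔT = 0.679 × 1.148 = 0.78 °C.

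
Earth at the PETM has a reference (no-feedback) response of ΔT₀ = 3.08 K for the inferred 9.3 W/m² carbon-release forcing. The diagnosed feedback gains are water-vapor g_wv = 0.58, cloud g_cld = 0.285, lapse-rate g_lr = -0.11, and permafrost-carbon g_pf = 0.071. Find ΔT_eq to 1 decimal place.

17.7 K

Total gain g = 0.58 + 0.285 − 0.11 + 0.071 = 0.826.
Amplification A = 1/(1 − 0.826) = 5.747.
ΔT = 3.08 × 5.747 = 17.7 K.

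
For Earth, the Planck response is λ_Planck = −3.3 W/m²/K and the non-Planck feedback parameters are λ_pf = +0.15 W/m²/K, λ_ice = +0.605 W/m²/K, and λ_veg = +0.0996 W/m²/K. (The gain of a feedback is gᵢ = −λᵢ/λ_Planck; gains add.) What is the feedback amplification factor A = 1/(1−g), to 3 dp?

Convert to gains: g_pf = 0.15/3.3 = 0.04545; g_ice = 0.605/3.3 = 0.1833; g_veg = 0.0996/3.3 = 0.03018.
Total gain g = 0.25893.
A = 1/(1 − 0.25893) = 1.349.

1.349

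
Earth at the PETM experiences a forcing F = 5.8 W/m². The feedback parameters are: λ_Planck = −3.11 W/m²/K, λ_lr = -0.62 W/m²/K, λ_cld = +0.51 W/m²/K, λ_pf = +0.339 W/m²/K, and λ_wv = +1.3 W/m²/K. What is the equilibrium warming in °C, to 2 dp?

3.67 °C

Net feedback parameter λ = (−3.11) + (-0.62) + (+0.51) + (+0.339) + (+1.3) = -1.581 W/m²/K.
ΔT = −F/λ = −5.8/(-1.581) = 3.67 °C.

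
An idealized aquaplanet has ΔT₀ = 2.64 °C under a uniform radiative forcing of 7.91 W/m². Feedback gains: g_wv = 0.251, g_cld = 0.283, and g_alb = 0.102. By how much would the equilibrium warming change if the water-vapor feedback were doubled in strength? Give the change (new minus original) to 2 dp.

16.11 °C

Original: g = 0.636, ΔT = 2.64/(1−0.636) = 7.2527 °C.
With doubled water-vapor: g' = 0.887, ΔT' = 2.64/(1−0.887) = 23.3628 °C.
Change = 23.3628 − 7.2527 = 16.11 °C.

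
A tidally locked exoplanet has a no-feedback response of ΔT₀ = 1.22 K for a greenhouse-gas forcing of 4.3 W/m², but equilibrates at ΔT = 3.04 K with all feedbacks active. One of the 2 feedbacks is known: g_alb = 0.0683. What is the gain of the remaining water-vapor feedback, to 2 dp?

Amplification A = ΔT/ΔT₀ = 3.04/1.22 = 2.492.
Total gain g = 1 − 1/A = 1 − 1/2.492 = 0.5987.
The known gain is 0.0683.
g_wv = 0.5987 − 0.0683 = 0.53.

0.53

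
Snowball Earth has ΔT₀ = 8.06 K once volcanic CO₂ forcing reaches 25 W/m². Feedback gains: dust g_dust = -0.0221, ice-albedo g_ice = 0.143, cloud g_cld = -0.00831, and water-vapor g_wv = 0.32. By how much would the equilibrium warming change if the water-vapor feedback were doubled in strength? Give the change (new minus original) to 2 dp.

Original: g = 0.43259, ΔT = 8.06/(1−0.43259) = 14.2049 K.
With doubled water-vapor: g' = 0.75259, ΔT' = 8.06/(1−0.75259) = 32.5775 K.
Change = 32.5775 − 14.2049 = 18.37 K.

18.37 K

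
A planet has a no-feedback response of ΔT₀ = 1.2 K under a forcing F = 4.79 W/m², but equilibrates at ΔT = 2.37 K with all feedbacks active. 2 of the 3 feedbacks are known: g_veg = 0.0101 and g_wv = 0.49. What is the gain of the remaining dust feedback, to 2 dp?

-0.01

Amplification A = ΔT/ΔT₀ = 2.37/1.2 = 1.975.
Total gain g = 1 − 1/A = 1 − 1/1.975 = 0.4937.
Known gains sum to 0.0101 + 0.49 = 0.5001.
g_dust = 0.4937 − 0.5001 = -0.01.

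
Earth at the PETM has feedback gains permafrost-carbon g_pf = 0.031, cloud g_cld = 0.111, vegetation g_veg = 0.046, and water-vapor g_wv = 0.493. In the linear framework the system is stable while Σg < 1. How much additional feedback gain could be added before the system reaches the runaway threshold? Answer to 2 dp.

Current total gain = 0.031 + 0.111 + 0.046 + 0.493 = 0.681.
Margin to runaway = 1 − 0.681 = 0.32.

0.32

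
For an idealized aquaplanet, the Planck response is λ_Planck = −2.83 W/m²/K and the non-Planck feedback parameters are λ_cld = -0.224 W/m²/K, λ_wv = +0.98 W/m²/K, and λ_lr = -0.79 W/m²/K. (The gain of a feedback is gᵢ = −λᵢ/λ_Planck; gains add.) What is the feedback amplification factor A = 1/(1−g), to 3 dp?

0.988

Convert to gains: g_cld = -0.224/2.83 = -0.07915; g_wv = 0.98/2.83 = 0.3463; g_lr = -0.79/2.83 = -0.2792.
Total gain g = -0.01205.
A = 1/(1 + 0.01205) = 0.988.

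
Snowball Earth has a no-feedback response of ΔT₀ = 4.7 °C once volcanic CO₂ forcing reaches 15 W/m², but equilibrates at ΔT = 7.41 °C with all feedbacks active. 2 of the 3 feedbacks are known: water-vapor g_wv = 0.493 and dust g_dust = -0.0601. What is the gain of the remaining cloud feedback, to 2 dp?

-0.07

Amplification A = ΔT/ΔT₀ = 7.41/4.7 = 1.577.
Total gain g = 1 − 1/A = 1 − 1/1.577 = 0.3659.
Known gains sum to 0.493 − 0.0601 = 0.4329.
g_cld = 0.3659 − 0.4329 = -0.07.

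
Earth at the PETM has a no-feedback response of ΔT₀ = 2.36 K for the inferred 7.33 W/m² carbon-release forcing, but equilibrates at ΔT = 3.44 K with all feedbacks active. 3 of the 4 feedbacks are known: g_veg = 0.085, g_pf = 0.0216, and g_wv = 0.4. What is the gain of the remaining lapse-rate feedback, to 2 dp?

Amplification A = ΔT/ΔT₀ = 3.44/2.36 = 1.458.
Total gain g = 1 − 1/A = 1 − 1/1.458 = 0.3141.
Known gains sum to 0.085 + 0.0216 + 0.4 = 0.5066.
g_lr = 0.3141 − 0.5066 = -0.19.

-0.19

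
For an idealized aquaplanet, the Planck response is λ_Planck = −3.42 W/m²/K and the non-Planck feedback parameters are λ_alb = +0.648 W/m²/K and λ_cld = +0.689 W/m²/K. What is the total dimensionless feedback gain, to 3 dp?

Convert to gains: g_alb = 0.648/3.42 = 0.1895; g_cld = 0.689/3.42 = 0.2015.
Total gain g = 0.391.

0.391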